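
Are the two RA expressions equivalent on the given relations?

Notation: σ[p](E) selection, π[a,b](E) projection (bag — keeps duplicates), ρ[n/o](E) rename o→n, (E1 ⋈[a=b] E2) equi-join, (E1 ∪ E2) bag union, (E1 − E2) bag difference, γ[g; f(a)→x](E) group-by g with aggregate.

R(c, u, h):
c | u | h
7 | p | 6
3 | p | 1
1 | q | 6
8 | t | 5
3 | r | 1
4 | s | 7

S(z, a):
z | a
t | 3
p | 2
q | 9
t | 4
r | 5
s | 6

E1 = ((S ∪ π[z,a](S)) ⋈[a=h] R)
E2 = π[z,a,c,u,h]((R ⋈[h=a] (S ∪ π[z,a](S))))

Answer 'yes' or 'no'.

E1 stepwise |·|:
  S → 6
  S → 6
  π[z,a](S) → 6
  (S ∪ π[z,a](S)) → 12
  R → 6
  ((S ∪ π[z,a](S)) ⋈[a=h] R) → 6
E2 stepwise |·|:
  R → 6
  S → 6
  S → 6
  π[z,a](S) → 6
  (S ∪ π[z,a](S)) → 12
  (R ⋈[h=a] (S ∪ π[z,a](S))) → 6
  π[z,a,c,u,h]((R ⋈[h=a] (S ∪ π[z,a](S)))) → 6

E1 and E2 produce the same multiset:
z | a | c | u | h
r | 5 | 8 | t | 5
r | 5 | 8 | t | 5
s | 6 | 1 | q | 6
s | 6 | 1 | q | 6
s | 6 | 7 | p | 6
s | 6 | 7 | p | 6

yes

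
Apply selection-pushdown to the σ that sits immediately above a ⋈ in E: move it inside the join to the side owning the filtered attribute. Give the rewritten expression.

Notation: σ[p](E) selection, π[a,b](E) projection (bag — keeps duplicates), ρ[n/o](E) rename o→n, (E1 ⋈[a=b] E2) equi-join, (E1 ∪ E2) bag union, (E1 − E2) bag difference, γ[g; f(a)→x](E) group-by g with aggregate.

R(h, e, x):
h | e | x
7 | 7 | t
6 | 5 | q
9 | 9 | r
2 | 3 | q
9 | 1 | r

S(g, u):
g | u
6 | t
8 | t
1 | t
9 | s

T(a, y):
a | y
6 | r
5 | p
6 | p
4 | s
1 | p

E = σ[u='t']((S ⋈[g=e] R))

σ filters on u, owned by the left side.
E' = (σ[u='t'](S) ⋈[g=e] R)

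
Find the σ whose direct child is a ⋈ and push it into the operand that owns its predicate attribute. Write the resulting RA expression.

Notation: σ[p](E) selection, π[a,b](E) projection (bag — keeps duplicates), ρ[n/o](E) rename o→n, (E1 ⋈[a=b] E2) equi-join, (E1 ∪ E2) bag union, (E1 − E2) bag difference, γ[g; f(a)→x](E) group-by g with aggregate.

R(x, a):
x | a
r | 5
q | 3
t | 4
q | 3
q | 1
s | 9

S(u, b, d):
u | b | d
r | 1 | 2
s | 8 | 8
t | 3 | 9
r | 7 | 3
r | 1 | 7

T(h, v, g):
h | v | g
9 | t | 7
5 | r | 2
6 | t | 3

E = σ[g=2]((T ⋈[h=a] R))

σ filters on g, owned by the left side.
E' = (σ[g=2](T) ⋈[h=a] R)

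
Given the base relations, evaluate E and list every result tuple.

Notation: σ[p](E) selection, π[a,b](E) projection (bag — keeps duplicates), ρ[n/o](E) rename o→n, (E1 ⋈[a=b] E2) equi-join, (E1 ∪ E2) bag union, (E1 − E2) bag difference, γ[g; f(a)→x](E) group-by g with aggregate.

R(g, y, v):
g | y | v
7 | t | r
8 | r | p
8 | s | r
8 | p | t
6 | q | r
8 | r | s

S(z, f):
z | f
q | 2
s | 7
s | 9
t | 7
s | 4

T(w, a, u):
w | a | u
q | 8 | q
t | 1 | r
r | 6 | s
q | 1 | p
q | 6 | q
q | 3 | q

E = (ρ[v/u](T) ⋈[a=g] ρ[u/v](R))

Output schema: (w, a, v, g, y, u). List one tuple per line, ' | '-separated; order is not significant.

Row counts bottom-up:
  T → 6
  ρ[v/u](T) → 6
  R → 6
  ρ[u/v](R) → 6
  (ρ[v/u](T) ⋈[a=g] ρ[u/v](R)) → 6

== RESULT ==
w | a | v | g | y | u
q | 6 | q | 6 | q | r
q | 8 | q | 8 | p | t
q | 8 | q | 8 | r | p
q | 8 | q | 8 | r | s
q | 8 | q | 8 | s | r
r | 6 | s | 6 | q | r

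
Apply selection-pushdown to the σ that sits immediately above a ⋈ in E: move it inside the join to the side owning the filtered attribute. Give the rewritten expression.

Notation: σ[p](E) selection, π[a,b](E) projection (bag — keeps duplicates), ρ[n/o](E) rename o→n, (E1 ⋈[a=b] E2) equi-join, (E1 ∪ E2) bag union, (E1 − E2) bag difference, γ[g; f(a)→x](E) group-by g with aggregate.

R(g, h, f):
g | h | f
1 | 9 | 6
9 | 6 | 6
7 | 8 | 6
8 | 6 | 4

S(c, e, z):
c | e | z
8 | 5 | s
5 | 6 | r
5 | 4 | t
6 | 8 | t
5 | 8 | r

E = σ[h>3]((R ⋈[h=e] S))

σ filters on h, owned by the left side.
E' = (σ[h>3](R) ⋈[h=e] S)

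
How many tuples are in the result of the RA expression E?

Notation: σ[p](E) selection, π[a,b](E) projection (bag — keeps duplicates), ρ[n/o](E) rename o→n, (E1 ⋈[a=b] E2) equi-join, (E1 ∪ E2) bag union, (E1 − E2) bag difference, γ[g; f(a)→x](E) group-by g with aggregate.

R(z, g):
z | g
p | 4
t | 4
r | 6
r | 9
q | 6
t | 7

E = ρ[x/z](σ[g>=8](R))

Stepwise |·|:
  R → 6
  σ[g>=8](R) → 1
  ρ[x/z](σ[g>=8](R)) → 1

|E| = 1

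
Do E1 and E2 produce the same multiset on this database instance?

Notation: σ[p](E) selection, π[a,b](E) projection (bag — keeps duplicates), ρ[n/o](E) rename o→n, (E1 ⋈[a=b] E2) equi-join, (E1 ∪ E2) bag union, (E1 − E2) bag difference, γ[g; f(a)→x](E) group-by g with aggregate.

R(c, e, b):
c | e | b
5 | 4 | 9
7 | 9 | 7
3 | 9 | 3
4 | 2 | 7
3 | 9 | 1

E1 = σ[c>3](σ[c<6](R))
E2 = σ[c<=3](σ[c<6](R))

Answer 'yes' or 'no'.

E1 subexpression sizes:
  R → 5
  σ[c<6](R) → 4
  σ[c>3](σ[c<6](R)) → 2
E2 subexpression sizes:
  R → 5
  σ[c<6](R) → 4
  σ[c<=3](σ[c<6](R)) → 2

E1 result:
c | e | b
4 | 2 | 7
5 | 4 | 9
E2 result:
c | e | b
3 | 9 | 1
3 | 9 | 3
Witness: (3, 9, 3) appears 0× in E1 but 1× in E2.

no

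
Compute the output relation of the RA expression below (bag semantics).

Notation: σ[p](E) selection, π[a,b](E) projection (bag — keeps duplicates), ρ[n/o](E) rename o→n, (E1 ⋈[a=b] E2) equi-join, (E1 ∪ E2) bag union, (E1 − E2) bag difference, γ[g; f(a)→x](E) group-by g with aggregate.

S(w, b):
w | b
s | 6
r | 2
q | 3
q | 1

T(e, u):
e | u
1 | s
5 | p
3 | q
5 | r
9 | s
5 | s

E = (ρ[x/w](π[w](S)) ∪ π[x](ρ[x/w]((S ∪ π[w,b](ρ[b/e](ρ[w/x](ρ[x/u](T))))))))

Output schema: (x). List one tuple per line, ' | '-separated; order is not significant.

Per-node cardinality:
  S → 4
  π[w](S) → 4
  ρ[x/w](π[w](S)) → 4
  S → 4
  T → 6
  ρ[x/u](T) → 6
  ρ[w/x](ρ[x/u](T)) → 6
  ρ[b/e](ρ[w/x](ρ[x/u](T))) → 6
  π[w,b](ρ[b/e](ρ[w/x](ρ[x/u](T)))) → 6
  (S ∪ π[w,b](ρ[b/e](ρ[w/x](ρ[x/u](T))))) → 10
  ρ[x/w]((S ∪ π[w,b](ρ[b/e](ρ[w/x](ρ[x/u](T)))))) → 10
  π[x](ρ[x/w]((S ∪ π[w,b](ρ[b/e](ρ[w/x](ρ[x/u](T))))))) → 10
  (ρ[x/w](π[w](S)) ∪ π[x](ρ[x/w]((S ∪ π[w,b](ρ[b/e](ρ[w/x](ρ[x/u](T)))))))) → 14

== RESULT ==
x
p
q
q
q
q
q
r
r
r
s
s
s
s
s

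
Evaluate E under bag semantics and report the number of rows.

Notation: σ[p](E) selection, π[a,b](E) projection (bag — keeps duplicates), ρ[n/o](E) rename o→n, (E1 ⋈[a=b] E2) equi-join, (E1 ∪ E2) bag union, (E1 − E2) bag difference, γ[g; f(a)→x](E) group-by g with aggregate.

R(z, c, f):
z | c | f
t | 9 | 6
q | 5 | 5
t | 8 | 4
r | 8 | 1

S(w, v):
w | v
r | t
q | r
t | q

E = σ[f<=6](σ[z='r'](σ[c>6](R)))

Row counts bottom-up:
  R → 4
  σ[c>6](R) → 3
  σ[z='r'](σ[c>6](R)) → 1
  σ[f<=6](σ[z='r'](σ[c>6](R))) → 1

|E| = 1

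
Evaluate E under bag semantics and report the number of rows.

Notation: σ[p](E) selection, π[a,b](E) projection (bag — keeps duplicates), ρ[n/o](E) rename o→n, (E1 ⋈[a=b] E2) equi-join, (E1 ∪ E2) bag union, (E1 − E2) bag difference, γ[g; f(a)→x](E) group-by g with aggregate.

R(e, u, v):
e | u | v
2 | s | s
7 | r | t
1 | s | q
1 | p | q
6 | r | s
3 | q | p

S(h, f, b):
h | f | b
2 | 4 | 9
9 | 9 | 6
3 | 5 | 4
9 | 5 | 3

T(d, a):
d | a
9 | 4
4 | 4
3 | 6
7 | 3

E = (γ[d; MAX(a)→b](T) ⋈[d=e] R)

Per-node cardinality:
  T → 4
  γ[d; MAX(a)→b](T) → 4
  R → 6
  (γ[d; MAX(a)→b](T) ⋈[d=e] R) → 2

|E| = 2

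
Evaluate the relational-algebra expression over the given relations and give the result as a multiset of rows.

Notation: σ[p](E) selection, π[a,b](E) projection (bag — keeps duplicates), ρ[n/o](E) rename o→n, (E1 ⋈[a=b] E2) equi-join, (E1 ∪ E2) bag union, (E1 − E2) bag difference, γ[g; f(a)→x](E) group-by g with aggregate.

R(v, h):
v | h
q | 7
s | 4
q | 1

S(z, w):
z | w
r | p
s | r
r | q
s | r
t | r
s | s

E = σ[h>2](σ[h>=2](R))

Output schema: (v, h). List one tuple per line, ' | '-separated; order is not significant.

Row counts bottom-up:
  R → 3
  σ[h>=2](R) → 2
  σ[h>2](σ[h>=2](R)) → 2

== RESULT ==
v | h
q | 7
s | 4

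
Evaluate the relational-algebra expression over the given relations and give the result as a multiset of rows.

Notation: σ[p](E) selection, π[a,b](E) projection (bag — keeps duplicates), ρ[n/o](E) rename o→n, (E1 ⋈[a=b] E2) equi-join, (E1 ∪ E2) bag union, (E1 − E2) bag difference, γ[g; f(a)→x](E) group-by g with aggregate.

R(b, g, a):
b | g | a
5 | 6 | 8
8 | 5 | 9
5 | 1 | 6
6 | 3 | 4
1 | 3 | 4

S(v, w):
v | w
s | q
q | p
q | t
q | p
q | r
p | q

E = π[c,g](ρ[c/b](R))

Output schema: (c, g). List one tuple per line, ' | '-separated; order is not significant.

Subexpression sizes:
  R → 5
  ρ[c/b](R) → 5
  π[c,g](ρ[c/b](R)) → 5

== RESULT ==
c | g
1 | 3
5 | 1
5 | 6
6 | 3
8 | 5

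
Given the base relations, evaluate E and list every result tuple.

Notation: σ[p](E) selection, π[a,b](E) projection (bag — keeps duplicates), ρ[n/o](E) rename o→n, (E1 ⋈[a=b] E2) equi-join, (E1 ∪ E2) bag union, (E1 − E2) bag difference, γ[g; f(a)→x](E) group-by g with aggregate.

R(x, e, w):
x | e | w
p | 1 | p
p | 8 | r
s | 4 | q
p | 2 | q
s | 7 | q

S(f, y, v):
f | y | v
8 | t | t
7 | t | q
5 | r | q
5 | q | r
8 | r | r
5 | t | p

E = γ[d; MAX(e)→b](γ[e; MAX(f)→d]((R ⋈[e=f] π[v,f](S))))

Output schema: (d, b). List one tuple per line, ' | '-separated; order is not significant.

Row counts bottom-up:
  R → 5
  S → 6
  π[v,f](S) → 6
  (R ⋈[e=f] π[v,f](S)) → 3
  γ[e; MAX(f)→d]((R ⋈[e=f] π[v,f](S))) → 2
  γ[d; MAX(e)→b](γ[e; MAX(f)→d]((R ⋈[e=f] π[v,f](S)))) → 2

== RESULT ==
d | b
7 | 7
8 | 8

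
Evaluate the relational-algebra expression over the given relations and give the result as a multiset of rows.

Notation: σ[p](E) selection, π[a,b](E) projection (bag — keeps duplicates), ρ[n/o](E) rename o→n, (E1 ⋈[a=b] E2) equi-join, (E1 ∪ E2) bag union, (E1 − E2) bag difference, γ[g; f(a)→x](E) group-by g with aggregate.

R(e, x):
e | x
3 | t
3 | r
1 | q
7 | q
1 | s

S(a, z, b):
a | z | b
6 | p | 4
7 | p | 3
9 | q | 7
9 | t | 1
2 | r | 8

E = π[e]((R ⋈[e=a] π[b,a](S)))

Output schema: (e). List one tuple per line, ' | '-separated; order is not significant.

Stepwise |·|:
  R → 5
  S → 5
  π[b,a](S) → 5
  (R ⋈[e=a] π[b,a](S)) → 1
  π[e]((R ⋈[e=a] π[b,a](S))) → 1

== RESULT ==
e
7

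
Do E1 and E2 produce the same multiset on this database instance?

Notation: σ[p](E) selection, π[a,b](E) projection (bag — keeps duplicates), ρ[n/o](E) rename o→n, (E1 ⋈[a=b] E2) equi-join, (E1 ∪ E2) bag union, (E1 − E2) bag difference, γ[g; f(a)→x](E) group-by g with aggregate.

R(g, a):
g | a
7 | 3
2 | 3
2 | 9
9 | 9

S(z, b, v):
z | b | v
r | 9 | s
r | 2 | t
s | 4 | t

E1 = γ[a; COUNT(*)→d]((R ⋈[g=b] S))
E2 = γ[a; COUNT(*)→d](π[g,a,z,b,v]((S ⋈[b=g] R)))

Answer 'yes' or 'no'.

E1 subexpression sizes:
  R → 4
  S → 3
  (R ⋈[g=b] S) → 3
  γ[a; COUNT(*)→d]((R ⋈[g=b] S)) → 2
E2 subexpression sizes:
  S → 3
  R → 4
  (S ⋈[b=g] R) → 3
  π[g,a,z,b,v]((S ⋈[b=g] R)) → 3
  γ[a; COUNT(*)→d](π[g,a,z,b,v]((S ⋈[b=g] R))) → 2

E1 and E2 produce the same multiset:
a | d
3 | 1
9 | 2

yes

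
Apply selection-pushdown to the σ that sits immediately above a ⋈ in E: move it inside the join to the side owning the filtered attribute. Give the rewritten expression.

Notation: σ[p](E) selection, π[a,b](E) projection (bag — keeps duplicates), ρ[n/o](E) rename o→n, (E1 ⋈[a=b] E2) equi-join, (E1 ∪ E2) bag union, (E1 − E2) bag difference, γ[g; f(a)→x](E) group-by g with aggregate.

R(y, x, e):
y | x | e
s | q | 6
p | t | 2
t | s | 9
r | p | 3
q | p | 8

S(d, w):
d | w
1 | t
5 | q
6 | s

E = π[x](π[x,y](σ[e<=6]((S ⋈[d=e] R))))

σ filters on e, owned by the right side.
E' = π[x](π[x,y]((S ⋈[d=e] σ[e<=6](R))))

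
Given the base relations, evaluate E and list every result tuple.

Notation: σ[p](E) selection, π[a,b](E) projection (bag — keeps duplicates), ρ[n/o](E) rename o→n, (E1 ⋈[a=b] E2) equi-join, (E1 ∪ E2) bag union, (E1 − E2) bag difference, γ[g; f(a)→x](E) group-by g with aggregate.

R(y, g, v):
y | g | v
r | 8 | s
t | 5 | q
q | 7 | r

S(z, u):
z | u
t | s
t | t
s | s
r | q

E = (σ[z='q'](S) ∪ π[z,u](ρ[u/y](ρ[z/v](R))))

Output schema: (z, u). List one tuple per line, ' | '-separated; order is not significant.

Row counts bottom-up:
  S → 4
  σ[z='q'](S) → 0
  R → 3
  ρ[z/v](R) → 3
  ρ[u/y](ρ[z/v](R)) → 3
  π[z,u](ρ[u/y](ρ[z/v](R))) → 3
  (σ[z='q'](S) ∪ π[z,u](ρ[u/y](ρ[z/v](R)))) → 3

== RESULT ==
z | u
q | t
r | q
s | r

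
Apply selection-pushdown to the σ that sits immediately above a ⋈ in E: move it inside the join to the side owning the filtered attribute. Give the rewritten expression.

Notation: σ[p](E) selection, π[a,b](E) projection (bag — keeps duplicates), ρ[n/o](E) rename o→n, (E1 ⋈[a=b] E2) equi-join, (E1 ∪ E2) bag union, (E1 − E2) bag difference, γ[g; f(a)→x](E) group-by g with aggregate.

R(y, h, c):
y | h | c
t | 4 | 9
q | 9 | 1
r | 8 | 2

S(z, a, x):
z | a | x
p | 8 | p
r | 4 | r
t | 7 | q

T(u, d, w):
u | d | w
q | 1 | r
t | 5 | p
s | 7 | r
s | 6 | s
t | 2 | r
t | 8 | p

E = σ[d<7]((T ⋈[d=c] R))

σ filters on d, owned by the left side.
E' = (σ[d<7](T) ⋈[d=c] R)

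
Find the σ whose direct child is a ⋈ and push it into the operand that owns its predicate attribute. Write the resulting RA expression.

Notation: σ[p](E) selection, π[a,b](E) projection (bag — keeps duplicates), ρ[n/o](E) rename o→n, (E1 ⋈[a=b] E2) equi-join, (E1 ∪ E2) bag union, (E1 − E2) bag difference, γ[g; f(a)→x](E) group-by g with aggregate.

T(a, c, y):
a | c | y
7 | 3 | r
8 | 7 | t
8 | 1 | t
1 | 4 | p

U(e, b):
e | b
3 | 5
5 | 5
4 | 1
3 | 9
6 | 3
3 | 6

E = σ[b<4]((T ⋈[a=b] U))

σ filters on b, owned by the right side.
E' = (T ⋈[a=b] σ[b<4](U))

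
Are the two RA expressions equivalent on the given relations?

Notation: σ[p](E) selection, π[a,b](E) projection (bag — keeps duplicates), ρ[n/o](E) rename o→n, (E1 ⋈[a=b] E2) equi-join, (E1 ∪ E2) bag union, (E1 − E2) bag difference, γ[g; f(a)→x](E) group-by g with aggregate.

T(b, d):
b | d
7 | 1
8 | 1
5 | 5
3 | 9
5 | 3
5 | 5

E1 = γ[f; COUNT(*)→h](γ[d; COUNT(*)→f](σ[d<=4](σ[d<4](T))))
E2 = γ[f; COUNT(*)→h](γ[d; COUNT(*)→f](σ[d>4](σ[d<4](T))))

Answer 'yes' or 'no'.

E1 stepwise |·|:
  T → 6
  σ[d<4](T) → 3
  σ[d<=4](σ[d<4](T)) → 3
  γ[d; COUNT(*)→f](σ[d<=4](σ[d<4](T))) → 2
  γ[f; COUNT(*)→h](γ[d; COUNT(*)→f](σ[d<=4](σ[d<4](T)))) → 2
E2 stepwise |·|:
  T → 6
  σ[d<4](T) → 3
  σ[d>4](σ[d<4](T)) → 0
  γ[d; COUNT(*)→f](σ[d>4](σ[d<4](T))) → 0
  γ[f; COUNT(*)→h](γ[d; COUNT(*)→f](σ[d>4](σ[d<4](T)))) → 0

E1 result:
f | h
1 | 1
2 | 1
E2 result:
f | h
(0 rows)
Witness: (1, 1) appears 1× in E1 but 0× in E2.

no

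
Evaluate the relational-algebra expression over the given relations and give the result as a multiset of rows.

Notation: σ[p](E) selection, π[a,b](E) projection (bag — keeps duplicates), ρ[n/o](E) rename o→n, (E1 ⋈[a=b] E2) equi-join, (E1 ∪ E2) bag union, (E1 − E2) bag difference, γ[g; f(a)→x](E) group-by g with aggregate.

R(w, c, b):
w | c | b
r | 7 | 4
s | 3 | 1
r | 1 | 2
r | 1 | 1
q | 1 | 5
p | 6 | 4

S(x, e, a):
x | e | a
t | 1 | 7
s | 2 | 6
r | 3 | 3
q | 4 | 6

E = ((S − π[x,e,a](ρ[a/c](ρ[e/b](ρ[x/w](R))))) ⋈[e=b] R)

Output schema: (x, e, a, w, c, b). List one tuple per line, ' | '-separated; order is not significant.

Stepwise |·|:
  S → 4
  R → 6
  ρ[x/w](R) → 6
  ρ[e/b](ρ[x/w](R)) → 6
  ρ[a/c](ρ[e/b](ρ[x/w](R))) → 6
  π[x,e,a](ρ[a/c](ρ[e/b](ρ[x/w](R)))) → 6
  (S − π[x,e,a](ρ[a/c](ρ[e/b](ρ[x/w](R))))) → 4
  R → 6
  ((S − π[x,e,a](ρ[a/c](ρ[e/b](ρ[x/w](R))))) ⋈[e=b] R) → 5

== RESULT ==
x | e | a | w | c | b
q | 4 | 6 | p | 6 | 4
q | 4 | 6 | r | 7 | 4
s | 2 | 6 | r | 1 | 2
t | 1 | 7 | r | 1 | 1
t | 1 | 7 | s | 3 | 1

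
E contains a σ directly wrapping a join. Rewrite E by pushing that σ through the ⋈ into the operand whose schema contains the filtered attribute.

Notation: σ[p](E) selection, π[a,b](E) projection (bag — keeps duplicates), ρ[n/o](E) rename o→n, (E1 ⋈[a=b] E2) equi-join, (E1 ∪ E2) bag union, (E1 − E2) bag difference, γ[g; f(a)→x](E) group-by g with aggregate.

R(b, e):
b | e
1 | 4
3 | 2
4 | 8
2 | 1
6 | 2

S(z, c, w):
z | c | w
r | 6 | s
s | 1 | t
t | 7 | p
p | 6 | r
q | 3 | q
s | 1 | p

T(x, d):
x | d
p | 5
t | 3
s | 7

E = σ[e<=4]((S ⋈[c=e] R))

σ filters on e, owned by the right side.
E' = (S ⋈[c=e] σ[e<=4](R))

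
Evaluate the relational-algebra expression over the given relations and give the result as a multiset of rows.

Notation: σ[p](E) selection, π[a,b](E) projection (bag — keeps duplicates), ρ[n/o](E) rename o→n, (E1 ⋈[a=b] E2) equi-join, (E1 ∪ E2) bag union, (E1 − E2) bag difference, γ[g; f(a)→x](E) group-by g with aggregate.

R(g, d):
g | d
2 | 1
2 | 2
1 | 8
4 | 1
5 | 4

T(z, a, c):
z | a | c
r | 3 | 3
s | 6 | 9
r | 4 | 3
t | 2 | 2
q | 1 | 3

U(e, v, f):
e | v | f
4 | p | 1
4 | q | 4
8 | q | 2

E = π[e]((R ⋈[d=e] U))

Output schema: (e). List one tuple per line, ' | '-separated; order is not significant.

Subexpression sizes:
  R → 5
  U → 3
  (R ⋈[d=e] U) → 3
  π[e]((R ⋈[d=e] U)) → 3

== RESULT ==
e
4
4
8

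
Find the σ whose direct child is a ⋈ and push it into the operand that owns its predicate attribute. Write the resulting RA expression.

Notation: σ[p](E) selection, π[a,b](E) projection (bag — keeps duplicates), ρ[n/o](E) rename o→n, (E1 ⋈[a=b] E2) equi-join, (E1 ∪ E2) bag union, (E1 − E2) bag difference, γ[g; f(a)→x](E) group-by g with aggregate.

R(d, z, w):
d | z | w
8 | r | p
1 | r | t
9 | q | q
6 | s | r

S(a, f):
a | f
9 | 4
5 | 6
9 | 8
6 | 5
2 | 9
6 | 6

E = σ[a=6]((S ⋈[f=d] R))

σ filters on a, owned by the left side.
E' = (σ[a=6](S) ⋈[f=d] R)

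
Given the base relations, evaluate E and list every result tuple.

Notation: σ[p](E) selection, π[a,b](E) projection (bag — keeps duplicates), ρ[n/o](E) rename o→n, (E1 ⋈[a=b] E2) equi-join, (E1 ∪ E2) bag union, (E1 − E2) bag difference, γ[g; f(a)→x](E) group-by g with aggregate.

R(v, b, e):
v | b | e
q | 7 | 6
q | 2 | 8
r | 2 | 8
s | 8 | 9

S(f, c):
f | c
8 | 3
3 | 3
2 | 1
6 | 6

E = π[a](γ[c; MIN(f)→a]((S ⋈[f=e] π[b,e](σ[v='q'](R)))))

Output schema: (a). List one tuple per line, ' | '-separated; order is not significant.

Subexpression sizes:
  S → 4
  R → 4
  σ[v='q'](R) → 2
  π[b,e](σ[v='q'](R)) → 2
  (S ⋈[f=e] π[b,e](σ[v='q'](R))) → 2
  γ[c; MIN(f)→a]((S ⋈[f=e] π[b,e](σ[v='q'](R)))) → 2
  π[a](γ[c; MIN(f)→a]((S ⋈[f=e] π[b,e](σ[v='q'](R))))) → 2

== RESULT ==
a
6
8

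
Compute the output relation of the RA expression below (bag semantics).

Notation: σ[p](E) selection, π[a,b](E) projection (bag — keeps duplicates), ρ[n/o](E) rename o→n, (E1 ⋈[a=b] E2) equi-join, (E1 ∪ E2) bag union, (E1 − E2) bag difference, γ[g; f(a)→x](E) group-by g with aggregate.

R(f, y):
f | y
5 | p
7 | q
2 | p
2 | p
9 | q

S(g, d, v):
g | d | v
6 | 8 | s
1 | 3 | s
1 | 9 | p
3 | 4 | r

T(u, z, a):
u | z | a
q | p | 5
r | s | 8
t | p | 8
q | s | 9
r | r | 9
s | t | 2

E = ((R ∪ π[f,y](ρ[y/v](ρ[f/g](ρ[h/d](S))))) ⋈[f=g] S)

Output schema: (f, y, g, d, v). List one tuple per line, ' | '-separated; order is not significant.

Subexpression sizes:
  R → 5
  S → 4
  ρ[h/d](S) → 4
  ρ[f/g](ρ[h/d](S)) → 4
  ρ[y/v](ρ[f/g](ρ[h/d](S))) → 4
  π[f,y](ρ[y/v](ρ[f/g](ρ[h/d](S)))) → 4
  (R ∪ π[f,y](ρ[y/v](ρ[f/g](ρ[h/d](S))))) → 9
  S → 4
  ((R ∪ π[f,y](ρ[y/v](ρ[f/g](ρ[h/d](S))))) ⋈[f=g] S) → 6

== RESULT ==
f | y | g | d | v
1 | p | 1 | 3 | s
1 | p | 1 | 9 | p
1 | s | 1 | 3 | s
1 | s | 1 | 9 | p
3 | r | 3 | 4 | r
6 | s | 6 | 8 | s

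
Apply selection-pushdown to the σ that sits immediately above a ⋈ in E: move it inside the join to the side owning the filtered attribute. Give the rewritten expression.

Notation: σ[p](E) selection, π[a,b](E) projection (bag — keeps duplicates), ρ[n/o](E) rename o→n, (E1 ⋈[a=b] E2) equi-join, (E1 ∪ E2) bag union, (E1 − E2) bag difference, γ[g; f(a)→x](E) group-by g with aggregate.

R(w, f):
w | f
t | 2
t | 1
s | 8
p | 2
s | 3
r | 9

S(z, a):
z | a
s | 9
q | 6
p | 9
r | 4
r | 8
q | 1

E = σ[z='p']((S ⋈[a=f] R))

σ filters on z, owned by the left side.
E' = (σ[z='p'](S) ⋈[a=f] R)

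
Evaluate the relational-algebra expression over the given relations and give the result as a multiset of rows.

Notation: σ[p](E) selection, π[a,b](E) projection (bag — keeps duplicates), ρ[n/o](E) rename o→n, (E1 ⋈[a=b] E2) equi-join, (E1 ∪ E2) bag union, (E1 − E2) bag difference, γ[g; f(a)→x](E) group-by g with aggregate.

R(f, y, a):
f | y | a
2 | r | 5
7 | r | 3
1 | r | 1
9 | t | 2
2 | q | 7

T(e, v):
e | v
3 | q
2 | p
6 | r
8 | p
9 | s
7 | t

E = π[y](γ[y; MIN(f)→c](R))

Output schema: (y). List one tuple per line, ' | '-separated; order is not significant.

Row counts bottom-up:
  R → 5
  γ[y; MIN(f)→c](R) → 3
  π[y](γ[y; MIN(f)→c](R)) → 3

== RESULT ==
y
q
r
t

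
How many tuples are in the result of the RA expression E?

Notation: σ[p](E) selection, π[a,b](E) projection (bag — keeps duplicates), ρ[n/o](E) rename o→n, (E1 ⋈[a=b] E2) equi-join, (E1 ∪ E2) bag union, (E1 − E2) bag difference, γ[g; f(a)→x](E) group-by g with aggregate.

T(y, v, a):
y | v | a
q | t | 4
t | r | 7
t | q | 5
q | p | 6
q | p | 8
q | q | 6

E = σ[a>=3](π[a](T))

Row counts bottom-up:
  T → 6
  π[a](T) → 6
  σ[a>=3](π[a](T)) → 6

|E| = 6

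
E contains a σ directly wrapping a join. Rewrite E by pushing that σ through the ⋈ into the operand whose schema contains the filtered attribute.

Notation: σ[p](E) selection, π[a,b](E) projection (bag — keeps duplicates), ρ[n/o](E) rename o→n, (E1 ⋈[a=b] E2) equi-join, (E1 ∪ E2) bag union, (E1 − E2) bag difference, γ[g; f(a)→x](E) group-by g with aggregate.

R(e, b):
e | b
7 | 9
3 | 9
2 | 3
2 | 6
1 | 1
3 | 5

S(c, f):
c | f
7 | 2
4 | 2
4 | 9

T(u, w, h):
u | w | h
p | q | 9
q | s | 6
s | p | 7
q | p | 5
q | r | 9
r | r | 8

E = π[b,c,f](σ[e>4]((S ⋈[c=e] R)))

σ filters on e, owned by the right side.
E' = π[b,c,f]((S ⋈[c=e] σ[e>4](R)))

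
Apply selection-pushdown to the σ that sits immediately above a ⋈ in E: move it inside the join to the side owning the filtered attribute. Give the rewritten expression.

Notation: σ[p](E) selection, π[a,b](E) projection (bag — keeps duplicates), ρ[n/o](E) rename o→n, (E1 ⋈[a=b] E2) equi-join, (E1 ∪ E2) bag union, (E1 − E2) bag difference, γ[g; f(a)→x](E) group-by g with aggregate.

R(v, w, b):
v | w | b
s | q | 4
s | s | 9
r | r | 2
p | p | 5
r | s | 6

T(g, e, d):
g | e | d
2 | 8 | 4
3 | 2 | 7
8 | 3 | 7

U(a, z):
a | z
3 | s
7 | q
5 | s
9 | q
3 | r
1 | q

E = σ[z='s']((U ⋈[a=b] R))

σ filters on z, owned by the left side.
E' = (σ[z='s'](U) ⋈[a=b] R)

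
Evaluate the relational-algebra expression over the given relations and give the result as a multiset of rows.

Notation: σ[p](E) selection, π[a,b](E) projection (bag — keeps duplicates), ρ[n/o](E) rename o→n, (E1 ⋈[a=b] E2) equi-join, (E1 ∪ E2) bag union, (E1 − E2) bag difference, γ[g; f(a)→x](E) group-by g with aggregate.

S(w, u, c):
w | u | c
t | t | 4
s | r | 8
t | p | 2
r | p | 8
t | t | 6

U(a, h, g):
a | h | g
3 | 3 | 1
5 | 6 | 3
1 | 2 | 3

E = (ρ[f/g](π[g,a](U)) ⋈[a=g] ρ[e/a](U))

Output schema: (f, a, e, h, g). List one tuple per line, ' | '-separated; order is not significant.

Row counts bottom-up:
  U → 3
  π[g,a](U) → 3
  ρ[f/g](π[g,a](U)) → 3
  U → 3
  ρ[e/a](U) → 3
  (ρ[f/g](π[g,a](U)) ⋈[a=g] ρ[e/a](U)) → 3

== RESULT ==
f | a | e | h | g
1 | 3 | 1 | 2 | 3
1 | 3 | 5 | 6 | 3
3 | 1 | 3 | 3 | 1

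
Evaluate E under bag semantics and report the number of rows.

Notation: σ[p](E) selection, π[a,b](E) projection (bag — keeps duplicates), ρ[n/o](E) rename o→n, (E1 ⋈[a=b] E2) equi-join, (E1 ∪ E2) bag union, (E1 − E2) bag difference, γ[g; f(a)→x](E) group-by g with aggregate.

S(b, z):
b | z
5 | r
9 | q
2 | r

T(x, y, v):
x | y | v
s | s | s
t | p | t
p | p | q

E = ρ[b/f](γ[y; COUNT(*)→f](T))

Stepwise |·|:
  T → 3
  γ[y; COUNT(*)→f](T) → 2
  ρ[b/f](γ[y; COUNT(*)→f](T)) → 2

|E| = 2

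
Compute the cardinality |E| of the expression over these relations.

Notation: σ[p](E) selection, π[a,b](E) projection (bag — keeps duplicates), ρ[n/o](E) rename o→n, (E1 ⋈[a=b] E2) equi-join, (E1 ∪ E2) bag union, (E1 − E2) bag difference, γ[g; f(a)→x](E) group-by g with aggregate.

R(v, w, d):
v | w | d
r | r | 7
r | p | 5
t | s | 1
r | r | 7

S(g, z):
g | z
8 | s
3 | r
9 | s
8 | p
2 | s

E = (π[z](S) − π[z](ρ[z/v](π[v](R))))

Subexpression sizes:
  S → 5
  π[z](S) → 5
  R → 4
  π[v](R) → 4
  ρ[z/v](π[v](R)) → 4
  π[z](ρ[z/v](π[v](R))) → 4
  (π[z](S) − π[z](ρ[z/v](π[v](R)))) → 4

|E| = 4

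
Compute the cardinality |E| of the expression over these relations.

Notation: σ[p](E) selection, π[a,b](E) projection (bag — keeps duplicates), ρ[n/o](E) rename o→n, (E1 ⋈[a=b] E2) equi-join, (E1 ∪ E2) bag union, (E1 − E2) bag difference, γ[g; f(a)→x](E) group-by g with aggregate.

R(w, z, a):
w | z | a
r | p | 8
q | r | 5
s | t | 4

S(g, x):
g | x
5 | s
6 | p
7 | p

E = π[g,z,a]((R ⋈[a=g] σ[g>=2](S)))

Stepwise |·|:
  R → 3
  S → 3
  σ[g>=2](S) → 3
  (R ⋈[a=g] σ[g>=2](S)) → 1
  π[g,z,a]((R ⋈[a=g] σ[g>=2](S))) → 1

|E| = 1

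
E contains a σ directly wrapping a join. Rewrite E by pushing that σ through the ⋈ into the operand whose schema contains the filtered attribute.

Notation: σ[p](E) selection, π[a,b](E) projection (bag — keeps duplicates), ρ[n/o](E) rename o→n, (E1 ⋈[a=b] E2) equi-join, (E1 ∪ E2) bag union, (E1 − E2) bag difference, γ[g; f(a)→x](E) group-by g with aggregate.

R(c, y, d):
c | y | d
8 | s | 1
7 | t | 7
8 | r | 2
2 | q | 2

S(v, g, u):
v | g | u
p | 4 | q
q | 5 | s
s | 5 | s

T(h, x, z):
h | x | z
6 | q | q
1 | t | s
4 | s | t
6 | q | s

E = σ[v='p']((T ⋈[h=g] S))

σ filters on v, owned by the right side.
E' = (T ⋈[h=g] σ[v='p'](S))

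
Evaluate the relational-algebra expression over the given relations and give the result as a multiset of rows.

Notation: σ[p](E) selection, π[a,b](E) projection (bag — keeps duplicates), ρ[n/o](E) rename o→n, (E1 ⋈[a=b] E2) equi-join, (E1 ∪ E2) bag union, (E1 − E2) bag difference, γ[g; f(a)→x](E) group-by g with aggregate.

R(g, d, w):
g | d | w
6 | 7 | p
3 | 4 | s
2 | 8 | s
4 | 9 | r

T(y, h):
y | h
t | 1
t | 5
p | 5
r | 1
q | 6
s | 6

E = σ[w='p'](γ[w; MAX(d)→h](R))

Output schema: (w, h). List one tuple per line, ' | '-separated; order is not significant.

Stepwise |·|:
  R → 4
  γ[w; MAX(d)→h](R) → 3
  σ[w='p'](γ[w; MAX(d)→h](R)) → 1

== RESULT ==
w | h
p | 7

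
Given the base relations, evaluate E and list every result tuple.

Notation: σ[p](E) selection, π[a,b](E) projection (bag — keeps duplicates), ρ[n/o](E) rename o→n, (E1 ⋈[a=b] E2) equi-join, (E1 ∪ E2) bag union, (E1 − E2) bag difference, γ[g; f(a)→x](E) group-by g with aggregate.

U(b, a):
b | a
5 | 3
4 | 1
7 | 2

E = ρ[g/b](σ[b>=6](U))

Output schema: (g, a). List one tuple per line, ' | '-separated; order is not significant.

Subexpression sizes:
  U → 3
  σ[b>=6](U) → 1
  ρ[g/b](σ[b>=6](U)) → 1

== RESULT ==
g | a
7 | 2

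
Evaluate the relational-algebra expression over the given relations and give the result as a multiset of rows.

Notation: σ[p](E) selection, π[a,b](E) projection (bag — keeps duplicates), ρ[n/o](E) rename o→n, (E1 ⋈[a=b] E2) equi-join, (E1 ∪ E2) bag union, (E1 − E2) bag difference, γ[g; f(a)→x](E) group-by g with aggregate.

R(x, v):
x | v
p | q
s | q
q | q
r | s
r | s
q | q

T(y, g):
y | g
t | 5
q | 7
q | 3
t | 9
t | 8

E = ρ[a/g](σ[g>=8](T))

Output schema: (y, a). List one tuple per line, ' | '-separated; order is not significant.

Row counts bottom-up:
  T → 5
  σ[g>=8](T) → 2
  ρ[a/g](σ[g>=8](T)) → 2

== RESULT ==
y | a
t | 8
t | 9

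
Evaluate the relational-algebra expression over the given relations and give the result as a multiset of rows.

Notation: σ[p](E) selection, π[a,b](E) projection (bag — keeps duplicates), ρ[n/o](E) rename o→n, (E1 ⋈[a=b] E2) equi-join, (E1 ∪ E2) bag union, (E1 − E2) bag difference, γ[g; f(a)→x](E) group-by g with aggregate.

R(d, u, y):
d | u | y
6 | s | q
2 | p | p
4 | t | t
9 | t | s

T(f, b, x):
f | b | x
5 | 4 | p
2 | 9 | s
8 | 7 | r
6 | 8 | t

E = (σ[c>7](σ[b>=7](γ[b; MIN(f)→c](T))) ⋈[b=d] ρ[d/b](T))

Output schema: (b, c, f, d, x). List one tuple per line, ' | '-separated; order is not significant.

Per-node cardinality:
  T → 4
  γ[b; MIN(f)→c](T) → 4
  σ[b>=7](γ[b; MIN(f)→c](T)) → 3
  σ[c>7](σ[b>=7](γ[b; MIN(f)→c](T))) → 1
  T → 4
  ρ[d/b](T) → 4
  (σ[c>7](σ[b>=7](γ[b; MIN(f)→c](T))) ⋈[b=d] ρ[d/b](T)) → 1

== RESULT ==
b | c | f | d | x
7 | 8 | 8 | 7 | r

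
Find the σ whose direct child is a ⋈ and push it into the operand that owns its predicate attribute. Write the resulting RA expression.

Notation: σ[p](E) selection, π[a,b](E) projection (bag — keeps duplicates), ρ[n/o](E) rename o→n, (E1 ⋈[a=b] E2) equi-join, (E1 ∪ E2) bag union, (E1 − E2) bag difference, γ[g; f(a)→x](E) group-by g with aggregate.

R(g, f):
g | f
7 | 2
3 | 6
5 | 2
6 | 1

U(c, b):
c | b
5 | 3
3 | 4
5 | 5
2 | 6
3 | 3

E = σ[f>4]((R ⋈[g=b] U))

σ filters on f, owned by the left side.
E' = (σ[f>4](R) ⋈[g=b] U)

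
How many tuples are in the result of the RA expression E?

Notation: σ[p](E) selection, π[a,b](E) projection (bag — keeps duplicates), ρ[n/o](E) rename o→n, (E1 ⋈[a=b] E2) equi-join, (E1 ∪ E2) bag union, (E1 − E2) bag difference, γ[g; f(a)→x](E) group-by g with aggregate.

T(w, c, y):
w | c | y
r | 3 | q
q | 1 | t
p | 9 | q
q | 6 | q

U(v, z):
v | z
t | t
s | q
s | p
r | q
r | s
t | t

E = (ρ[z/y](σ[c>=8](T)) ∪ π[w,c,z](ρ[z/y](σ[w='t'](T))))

Stepwise |·|:
  T → 4
  σ[c>=8](T) → 1
  ρ[z/y](σ[c>=8](T)) → 1
  T → 4
  σ[w='t'](T) → 0
  ρ[z/y](σ[w='t'](T)) → 0
  π[w,c,z](ρ[z/y](σ[w='t'](T))) → 0
  (ρ[z/y](σ[c>=8](T)) ∪ π[w,c,z](ρ[z/y](σ[w='t'](T)))) → 1

|E| = 1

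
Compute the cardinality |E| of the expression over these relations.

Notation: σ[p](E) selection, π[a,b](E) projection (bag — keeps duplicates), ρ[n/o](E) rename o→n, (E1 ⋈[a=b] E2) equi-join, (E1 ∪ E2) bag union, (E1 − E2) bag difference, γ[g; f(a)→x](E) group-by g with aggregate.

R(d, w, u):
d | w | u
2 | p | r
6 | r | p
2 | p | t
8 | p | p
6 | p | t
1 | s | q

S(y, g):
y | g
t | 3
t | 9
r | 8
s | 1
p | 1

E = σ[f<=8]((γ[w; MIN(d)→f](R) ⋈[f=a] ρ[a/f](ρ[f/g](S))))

Subexpression sizes:
  R → 6
  γ[w; MIN(d)→f](R) → 3
  S → 5
  ρ[f/g](S) → 5
  ρ[a/f](ρ[f/g](S)) → 5
  (γ[w; MIN(d)→f](R) ⋈[f=a] ρ[a/f](ρ[f/g](S))) → 2
  σ[f<=8]((γ[w; MIN(d)→f](R) ⋈[f=a] ρ[a/f](ρ[f/g](S)))) → 2

|E| = 2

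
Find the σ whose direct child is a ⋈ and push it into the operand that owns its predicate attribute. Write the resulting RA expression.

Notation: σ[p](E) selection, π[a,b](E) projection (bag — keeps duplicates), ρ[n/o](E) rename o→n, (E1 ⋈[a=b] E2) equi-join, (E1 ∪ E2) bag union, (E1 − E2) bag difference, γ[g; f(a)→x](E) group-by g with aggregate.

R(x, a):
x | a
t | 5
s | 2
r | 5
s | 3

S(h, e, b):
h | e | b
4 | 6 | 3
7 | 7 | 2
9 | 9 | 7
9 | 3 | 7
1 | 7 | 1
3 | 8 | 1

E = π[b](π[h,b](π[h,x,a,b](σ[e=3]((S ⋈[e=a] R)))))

σ filters on e, owned by the left side.
E' = π[b](π[h,b](π[h,x,a,b]((σ[e=3](S) ⋈[e=a] R))))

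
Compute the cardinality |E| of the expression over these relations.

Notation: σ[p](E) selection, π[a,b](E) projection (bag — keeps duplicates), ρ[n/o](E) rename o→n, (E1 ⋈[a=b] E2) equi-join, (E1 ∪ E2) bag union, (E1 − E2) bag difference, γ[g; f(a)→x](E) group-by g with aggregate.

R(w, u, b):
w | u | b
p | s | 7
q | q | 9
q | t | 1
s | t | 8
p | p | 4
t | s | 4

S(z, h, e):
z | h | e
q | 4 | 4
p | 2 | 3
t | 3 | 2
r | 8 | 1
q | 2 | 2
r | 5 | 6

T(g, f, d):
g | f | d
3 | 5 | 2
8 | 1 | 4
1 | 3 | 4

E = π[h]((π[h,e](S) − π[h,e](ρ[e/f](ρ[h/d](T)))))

Subexpression sizes:
  S → 6
  π[h,e](S) → 6
  T → 3
  ρ[h/d](T) → 3
  ρ[e/f](ρ[h/d](T)) → 3
  π[h,e](ρ[e/f](ρ[h/d](T))) → 3
  (π[h,e](S) − π[h,e](ρ[e/f](ρ[h/d](T)))) → 6
  π[h]((π[h,e](S) − π[h,e](ρ[e/f](ρ[h/d](T))))) → 6

|E| = 6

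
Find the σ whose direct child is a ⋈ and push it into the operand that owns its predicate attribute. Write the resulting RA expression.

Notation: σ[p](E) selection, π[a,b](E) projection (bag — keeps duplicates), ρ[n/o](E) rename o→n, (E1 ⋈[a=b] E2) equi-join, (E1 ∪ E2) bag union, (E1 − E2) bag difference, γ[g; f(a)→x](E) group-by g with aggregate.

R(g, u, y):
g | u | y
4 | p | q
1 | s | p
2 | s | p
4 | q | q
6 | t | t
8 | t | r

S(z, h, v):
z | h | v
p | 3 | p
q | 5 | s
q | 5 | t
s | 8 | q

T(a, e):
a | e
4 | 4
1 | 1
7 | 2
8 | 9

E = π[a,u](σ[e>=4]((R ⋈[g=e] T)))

σ filters on e, owned by the right side.
E' = π[a,u]((R ⋈[g=e] σ[e>=4](T)))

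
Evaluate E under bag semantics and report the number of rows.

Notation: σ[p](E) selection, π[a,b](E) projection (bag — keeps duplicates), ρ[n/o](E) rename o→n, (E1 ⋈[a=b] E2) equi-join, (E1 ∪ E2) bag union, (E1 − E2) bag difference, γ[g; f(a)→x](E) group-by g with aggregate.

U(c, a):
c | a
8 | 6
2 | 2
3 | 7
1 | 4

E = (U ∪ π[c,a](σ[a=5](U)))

Stepwise |·|:
  U → 4
  U → 4
  σ[a=5](U) → 0
  π[c,a](σ[a=5](U)) → 0
  (U ∪ π[c,a](σ[a=5](U))) → 4

|E| = 4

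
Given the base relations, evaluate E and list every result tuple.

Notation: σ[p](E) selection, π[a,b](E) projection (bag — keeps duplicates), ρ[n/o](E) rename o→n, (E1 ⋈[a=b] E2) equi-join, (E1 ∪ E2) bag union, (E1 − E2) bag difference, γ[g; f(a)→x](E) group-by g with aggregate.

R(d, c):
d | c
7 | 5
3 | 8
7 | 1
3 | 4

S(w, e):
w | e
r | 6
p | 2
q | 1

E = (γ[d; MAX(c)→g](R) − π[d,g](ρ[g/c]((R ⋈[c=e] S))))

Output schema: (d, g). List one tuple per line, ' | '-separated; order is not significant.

Stepwise |·|:
  R → 4
  γ[d; MAX(c)→g](R) → 2
  R → 4
  S → 3
  (R ⋈[c=e] S) → 1
  ρ[g/c]((R ⋈[c=e] S)) → 1
  π[d,g](ρ[g/c]((R ⋈[c=e] S))) → 1
  (γ[d; MAX(c)→g](R) − π[d,g](ρ[g/c]((R ⋈[c=e] S)))) → 2

== RESULT ==
d | g
3 | 8
7 | 5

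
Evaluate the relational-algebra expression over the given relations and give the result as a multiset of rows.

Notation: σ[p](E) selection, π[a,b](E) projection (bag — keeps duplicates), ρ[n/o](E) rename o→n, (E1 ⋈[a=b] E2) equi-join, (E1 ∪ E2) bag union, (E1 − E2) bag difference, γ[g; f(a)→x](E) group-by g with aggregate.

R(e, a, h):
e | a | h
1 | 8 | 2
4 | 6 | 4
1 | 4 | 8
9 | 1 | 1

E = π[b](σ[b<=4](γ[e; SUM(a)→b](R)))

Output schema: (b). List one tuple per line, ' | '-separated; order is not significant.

Per-node cardinality:
  R → 4
  γ[e; SUM(a)→b](R) → 3
  σ[b<=4](γ[e; SUM(a)→b](R)) → 1
  π[b](σ[b<=4](γ[e; SUM(a)→b](R))) → 1

== RESULT ==
b
1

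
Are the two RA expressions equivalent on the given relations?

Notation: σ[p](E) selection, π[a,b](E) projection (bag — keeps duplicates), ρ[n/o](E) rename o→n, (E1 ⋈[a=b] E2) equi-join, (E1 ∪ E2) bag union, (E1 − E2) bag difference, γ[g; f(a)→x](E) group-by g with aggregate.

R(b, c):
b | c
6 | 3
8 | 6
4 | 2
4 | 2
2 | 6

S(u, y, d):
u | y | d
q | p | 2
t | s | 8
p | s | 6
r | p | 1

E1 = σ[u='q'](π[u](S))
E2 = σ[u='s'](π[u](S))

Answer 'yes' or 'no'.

E1 per-node cardinality:
  S → 4
  π[u](S) → 4
  σ[u='q'](π[u](S)) → 1
E2 per-node cardinality:
  S → 4
  π[u](S) → 4
  σ[u='s'](π[u](S)) → 0

E1 result:
u
q
E2 result:
u
(0 rows)
Witness: ('q',) appears 1× in E1 but 0× in E2.

no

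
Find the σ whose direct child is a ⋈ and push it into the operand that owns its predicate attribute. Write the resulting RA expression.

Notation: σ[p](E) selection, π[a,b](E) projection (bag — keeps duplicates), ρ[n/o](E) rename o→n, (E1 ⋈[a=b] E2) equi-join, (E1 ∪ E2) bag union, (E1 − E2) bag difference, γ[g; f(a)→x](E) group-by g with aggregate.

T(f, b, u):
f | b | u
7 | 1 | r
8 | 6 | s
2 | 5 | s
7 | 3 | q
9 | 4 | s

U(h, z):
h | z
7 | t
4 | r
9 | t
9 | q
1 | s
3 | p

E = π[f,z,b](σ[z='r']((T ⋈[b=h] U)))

σ filters on z, owned by the right side.
E' = π[f,z,b]((T ⋈[b=h] σ[z='r'](U)))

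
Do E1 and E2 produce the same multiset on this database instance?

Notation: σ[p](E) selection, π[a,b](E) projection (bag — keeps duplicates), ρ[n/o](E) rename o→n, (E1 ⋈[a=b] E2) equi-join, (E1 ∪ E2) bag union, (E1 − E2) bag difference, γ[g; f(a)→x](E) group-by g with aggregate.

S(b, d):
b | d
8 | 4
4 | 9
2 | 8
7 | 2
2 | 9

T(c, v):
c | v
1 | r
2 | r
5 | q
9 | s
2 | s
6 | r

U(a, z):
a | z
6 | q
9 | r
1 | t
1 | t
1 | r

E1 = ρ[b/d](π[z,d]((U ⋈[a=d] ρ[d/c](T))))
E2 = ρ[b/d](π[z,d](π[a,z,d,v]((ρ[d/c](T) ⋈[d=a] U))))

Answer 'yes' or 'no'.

E1 subexpression sizes:
  U → 5
  T → 6
  ρ[d/c](T) → 6
  (U ⋈[a=d] ρ[d/c](T)) → 5
  π[z,d]((U ⋈[a=d] ρ[d/c](T))) → 5
  ρ[b/d](π[z,d]((U ⋈[a=d] ρ[d/c](T)))) → 5
E2 subexpression sizes:
  T → 6
  ρ[d/c](T) → 6
  U → 5
  (ρ[d/c](T) ⋈[d=a] U) → 5
  π[a,z,d,v]((ρ[d/c](T) ⋈[d=a] U)) → 5
  π[z,d](π[a,z,d,v]((ρ[d/c](T) ⋈[d=a] U))) → 5
  ρ[b/d](π[z,d](π[a,z,d,v]((ρ[d/c](T) ⋈[d=a] U)))) → 5

E1 and E2 produce the same multiset:
z | b
q | 6
r | 1
r | 9
t | 1
t | 1

yes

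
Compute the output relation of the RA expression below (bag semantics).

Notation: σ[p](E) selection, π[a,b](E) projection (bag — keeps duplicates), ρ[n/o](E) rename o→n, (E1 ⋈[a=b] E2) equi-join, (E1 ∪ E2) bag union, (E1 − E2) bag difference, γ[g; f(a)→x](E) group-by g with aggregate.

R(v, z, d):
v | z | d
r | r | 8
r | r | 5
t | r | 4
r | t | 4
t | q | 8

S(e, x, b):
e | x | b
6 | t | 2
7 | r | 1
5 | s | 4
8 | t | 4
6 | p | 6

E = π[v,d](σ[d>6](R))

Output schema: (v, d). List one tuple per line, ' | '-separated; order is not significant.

Subexpression sizes:
  R → 5
  σ[d>6](R) → 2
  π[v,d](σ[d>6](R)) → 2

== RESULT ==
v | d
r | 8
t | 8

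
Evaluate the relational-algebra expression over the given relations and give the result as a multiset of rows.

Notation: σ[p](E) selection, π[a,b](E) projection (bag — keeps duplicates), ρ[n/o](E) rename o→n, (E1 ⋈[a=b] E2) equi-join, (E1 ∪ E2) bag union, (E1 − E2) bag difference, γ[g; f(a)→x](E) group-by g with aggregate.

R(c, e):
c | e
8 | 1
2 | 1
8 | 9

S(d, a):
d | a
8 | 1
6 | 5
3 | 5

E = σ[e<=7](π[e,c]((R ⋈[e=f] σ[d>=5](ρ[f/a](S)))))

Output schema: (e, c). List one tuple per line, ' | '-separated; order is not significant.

Subexpression sizes:
  R → 3
  S → 3
  ρ[f/a](S) → 3
  σ[d>=5](ρ[f/a](S)) → 2
  (R ⋈[e=f] σ[d>=5](ρ[f/a](S))) → 2
  π[e,c]((R ⋈[e=f] σ[d>=5](ρ[f/a](S)))) → 2
  σ[e<=7](π[e,c]((R ⋈[e=f] σ[d>=5](ρ[f/a](S))))) → 2

== RESULT ==
e | c
1 | 2
1 | 8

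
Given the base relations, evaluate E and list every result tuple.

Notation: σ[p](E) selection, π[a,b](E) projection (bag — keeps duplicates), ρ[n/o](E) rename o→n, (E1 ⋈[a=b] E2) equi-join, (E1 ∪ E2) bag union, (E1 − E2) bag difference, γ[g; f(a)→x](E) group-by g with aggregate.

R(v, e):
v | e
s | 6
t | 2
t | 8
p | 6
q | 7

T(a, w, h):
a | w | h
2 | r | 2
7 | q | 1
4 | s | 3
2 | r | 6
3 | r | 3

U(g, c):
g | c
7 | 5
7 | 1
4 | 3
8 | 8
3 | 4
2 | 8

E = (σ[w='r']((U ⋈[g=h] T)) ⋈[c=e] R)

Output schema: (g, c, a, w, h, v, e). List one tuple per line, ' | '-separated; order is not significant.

Per-node cardinality:
  U → 6
  T → 5
  (U ⋈[g=h] T) → 3
  σ[w='r']((U ⋈[g=h] T)) → 2
  R → 5
  (σ[w='r']((U ⋈[g=h] T)) ⋈[c=e] R) → 1

== RESULT ==
g | c | a | w | h | v | e
2 | 8 | 2 | r | 2 | t | 8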